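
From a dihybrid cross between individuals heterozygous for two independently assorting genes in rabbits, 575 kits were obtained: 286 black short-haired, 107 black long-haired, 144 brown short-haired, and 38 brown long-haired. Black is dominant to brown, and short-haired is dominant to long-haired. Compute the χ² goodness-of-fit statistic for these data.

16.604

A dihybrid F₂ with independent assortment and complete dominance at both loci gives a 9:3:3:1 phenotypic ratio.
Under the 9:3:3:1 hypothesis (Σ ratio = 16, N = 575):
  black short-haired: 575 × 9/16 = 323.4375
  black long-haired: 575 × 3/16 = 107.8125
  brown short-haired: 575 × 3/16 = 107.8125
  brown long-haired: 575 × 1/16 = 35.9375
χ² = Σ (O − E)² / E
  black short-haired: (286 − 323.4375)² / 323.4375 = 4.3333
  black long-haired: (107 − 107.8125)² / 107.8125 = 0.0061
  brown short-haired: (144 − 107.8125)² / 107.8125 = 12.1464
  brown long-haired: (38 − 35.9375)² / 35.9375 = 0.1184
χ² = 4.3333 + 0.0061 + 12.1464 + 0.1184 = 16.6042 ≈ 16.604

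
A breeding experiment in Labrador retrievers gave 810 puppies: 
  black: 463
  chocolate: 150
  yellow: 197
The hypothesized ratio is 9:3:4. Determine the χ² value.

The 9:3:4 ratio has 16 parts, so with N = 810 the expected counts are:
  black: 810 × 9/16 = 455.625
  chocolate: 810 × 3/16 = 151.875
  yellow: 810 × 4/16 = 202.5
χ² = Σ (O − E)² / E
  black: (463 − 455.625)² / 455.625 = 0.1194
  chocolate: (150 − 151.875)² / 151.875 = 0.0231
  yellow: (197 − 202.5)² / 202.5 = 0.1494
χ² = 0.1194 + 0.0231 + 0.1494 = 0.2919 ≈ 0.292

0.292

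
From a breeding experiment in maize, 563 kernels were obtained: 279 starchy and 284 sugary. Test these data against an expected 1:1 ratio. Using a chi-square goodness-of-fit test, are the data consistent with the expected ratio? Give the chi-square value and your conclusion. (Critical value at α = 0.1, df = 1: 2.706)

0.044; consistent

Expected counts for N = 563 under a 1:1 ratio (total parts = 2):
  starchy: 563 × 1/2 = 281.5
  sugary: 563 × 1/2 = 281.5
χ² = Σ (O − E)² / E
  starchy: (279 − 281.5)² / 281.5 = 0.0222
  sugary: (284 − 281.5)² / 281.5 = 0.0222
χ² = 0.0222 + 0.0222 = 0.0444 ≈ 0.044
Degrees of freedom = 2 − 1 = 1; critical value at α = 0.1 is 2.706.
Since 0.044 < 2.706, we fail to reject the null hypothesis — the data are consistent with the 1:1 ratio.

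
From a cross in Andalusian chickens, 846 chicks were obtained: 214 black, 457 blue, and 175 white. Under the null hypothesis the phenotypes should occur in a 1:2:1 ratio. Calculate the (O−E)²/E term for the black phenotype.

Expected counts for N = 846 under a 1:2:1 ratio (total parts = 4):
  black: 846 × 1/4 = 211.5
  blue: 846 × 2/4 = 423
  white: 846 × 1/4 = 211.5
Contribution of black: (214 − 211.5)² / 211.5 = 0.0296

0.030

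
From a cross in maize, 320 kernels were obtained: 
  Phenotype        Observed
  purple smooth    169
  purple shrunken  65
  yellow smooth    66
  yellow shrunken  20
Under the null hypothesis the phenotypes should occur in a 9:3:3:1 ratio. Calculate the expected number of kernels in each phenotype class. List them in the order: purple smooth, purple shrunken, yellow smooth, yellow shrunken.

Expected counts for N = 320 under a 9:3:3:1 ratio (total parts = 16):
  purple smooth: 320 × 9/16 = 180
  purple shrunken: 320 × 3/16 = 60
  yellow smooth: 320 × 3/16 = 60
  yellow shrunken: 320 × 1/16 = 20

180, 60, 60, 20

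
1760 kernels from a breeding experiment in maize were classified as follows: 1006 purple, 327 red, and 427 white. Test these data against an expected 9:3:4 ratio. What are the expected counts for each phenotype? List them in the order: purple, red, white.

990, 330, 440

The 9:3:4 ratio has 16 parts, so with N = 1760 the expected counts are:
  purple: 1760 × 9/16 = 990
  red: 1760 × 3/16 = 330
  white: 1760 × 4/16 = 440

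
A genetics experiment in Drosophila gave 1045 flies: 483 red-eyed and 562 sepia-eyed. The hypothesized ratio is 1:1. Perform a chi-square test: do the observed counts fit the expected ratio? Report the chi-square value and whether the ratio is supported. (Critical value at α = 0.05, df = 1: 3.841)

5.972; not consistent

Total ratio parts = 2. Expected numbers out of 1045:
  red-eyed: 1045 × 1/2 = 522.5
  sepia-eyed: 1045 × 1/2 = 522.5
χ² = Σ (O − E)² / E
  red-eyed: (483 − 522.5)² / 522.5 = 2.9861
  sepia-eyed: (562 − 522.5)² / 522.5 = 2.9861
χ² = 2.9861 + 2.9861 = 5.9722 ≈ 5.972
Degrees of freedom = 2 − 1 = 1; critical value at α = 0.05 is 3.841.
Since 5.972 > 3.841, we reject the null hypothesis — the data do not fit the 1:1 ratio.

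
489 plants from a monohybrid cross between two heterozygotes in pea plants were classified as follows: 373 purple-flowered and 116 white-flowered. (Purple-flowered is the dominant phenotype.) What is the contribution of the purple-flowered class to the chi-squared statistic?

For a monohybrid cross between heterozygotes with complete dominance, the expected phenotypic ratio is 3:1.
The 3:1 ratio has 4 parts, so with N = 489 the expected counts are:
  purple-flowered: 489 × 3/4 = 366.75
  white-flowered: 489 × 1/4 = 122.25
Contribution of purple-flowered: (373 − 366.75)² / 366.75 = 0.1065

0.107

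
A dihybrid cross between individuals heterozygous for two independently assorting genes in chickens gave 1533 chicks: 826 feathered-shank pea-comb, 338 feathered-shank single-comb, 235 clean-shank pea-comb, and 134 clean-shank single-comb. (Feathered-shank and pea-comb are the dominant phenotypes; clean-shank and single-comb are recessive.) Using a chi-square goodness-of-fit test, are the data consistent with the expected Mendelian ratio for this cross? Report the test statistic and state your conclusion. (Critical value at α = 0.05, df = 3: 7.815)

35.210; not consistent

A dihybrid F₂ with independent assortment and complete dominance at both loci gives a 9:3:3:1 phenotypic ratio.
Expected counts for N = 1533 under a 9:3:3:1 ratio (total parts = 16):
  feathered-shank pea-comb: 1533 × 9/16 = 862.3125
  feathered-shank single-comb: 1533 × 3/16 = 287.4375
  clean-shank pea-comb: 1533 × 3/16 = 287.4375
  clean-shank single-comb: 1533 × 1/16 = 95.8125
χ² = Σ (O − E)² / E
  feathered-shank pea-comb: (826 − 862.3125)² / 862.3125 = 1.5291
  feathered-shank single-comb: (338 − 287.4375)² / 287.4375 = 8.8943
  clean-shank pea-comb: (235 − 287.4375)² / 287.4375 = 9.5662
  clean-shank single-comb: (134 − 95.8125)² / 95.8125 = 15.2202
χ² = 1.5291 + 8.8943 + 9.5662 + 15.2202 = 35.2098 ≈ 35.210
Degrees of freedom = 4 − 1 = 3; critical value at α = 0.05 is 7.815.
Since 35.210 > 7.815, we reject the null hypothesis — the data do not fit the 9:3:3:1 ratio.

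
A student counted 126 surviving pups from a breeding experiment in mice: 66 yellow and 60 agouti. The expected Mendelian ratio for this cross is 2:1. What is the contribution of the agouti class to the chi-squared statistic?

7.714

The 2:1 ratio has 3 parts, so with N = 126 the expected counts are:
  yellow: 126 × 2/3 = 84
  agouti: 126 × 1/3 = 42
Contribution of agouti: (60 − 42)² / 42 = 7.7143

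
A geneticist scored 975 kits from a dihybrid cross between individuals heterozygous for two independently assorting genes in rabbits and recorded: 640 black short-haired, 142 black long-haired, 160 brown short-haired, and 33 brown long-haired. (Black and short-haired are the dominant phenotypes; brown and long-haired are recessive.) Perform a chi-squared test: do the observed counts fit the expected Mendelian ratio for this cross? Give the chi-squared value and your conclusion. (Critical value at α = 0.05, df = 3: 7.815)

40.053; not consistent

A dihybrid F₂ with independent assortment and complete dominance at both loci gives a 9:3:3:1 phenotypic ratio.
Total ratio parts = 16. Expected numbers out of 975:
  black short-haired: 975 × 9/16 = 548.4375
  black long-haired: 975 × 3/16 = 182.8125
  brown short-haired: 975 × 3/16 = 182.8125
  brown long-haired: 975 × 1/16 = 60.9375
χ² = Σ (O − E)² / E
  black short-haired: (640 − 548.4375)² / 548.4375 = 15.2865
  black long-haired: (142 − 182.8125)² / 182.8125 = 9.1113
  brown short-haired: (160 − 182.8125)² / 182.8125 = 2.8467
  brown long-haired: (33 − 60.9375)² / 60.9375 = 12.8083
χ² = 15.2865 + 9.1113 + 2.8467 + 12.8083 = 40.0528 ≈ 40.053
Degrees of freedom = 4 − 1 = 3; critical value at α = 0.05 is 7.815.
Since 40.053 > 7.815, we reject the null hypothesis — the data do not fit the 9:3:3:1 ratio.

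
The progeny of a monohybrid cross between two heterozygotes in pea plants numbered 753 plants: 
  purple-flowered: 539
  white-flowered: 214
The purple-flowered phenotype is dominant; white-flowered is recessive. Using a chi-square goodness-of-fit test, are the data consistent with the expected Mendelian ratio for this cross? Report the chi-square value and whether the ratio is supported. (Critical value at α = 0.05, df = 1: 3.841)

For a monohybrid cross between heterozygotes with complete dominance, the expected phenotypic ratio is 3:1.
Total ratio parts = 4. Expected numbers out of 753:
  purple-flowered: 753 × 3/4 = 564.75
  white-flowered: 753 × 1/4 = 188.25
χ² = Σ (O − E)² / E
  purple-flowered: (539 − 564.75)² / 564.75 = 1.1741
  white-flowered: (214 − 188.25)² / 188.25 = 3.5222
χ² = 1.1741 + 3.5222 = 4.6963 ≈ 4.696
Degrees of freedom = 2 − 1 = 1; critical value at α = 0.05 is 3.841.
Since 4.696 > 3.841, we reject the null hypothesis — the data do not fit the 3:1 ratio.

4.696; not consistent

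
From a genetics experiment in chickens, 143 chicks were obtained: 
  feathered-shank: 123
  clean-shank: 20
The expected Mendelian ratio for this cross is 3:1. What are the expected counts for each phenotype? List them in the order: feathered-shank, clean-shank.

107.25, 35.75

Under the 3:1 hypothesis (Σ ratio = 4, N = 143):
  feathered-shank: 143 × 3/4 = 107.25
  clean-shank: 143 × 1/4 = 35.75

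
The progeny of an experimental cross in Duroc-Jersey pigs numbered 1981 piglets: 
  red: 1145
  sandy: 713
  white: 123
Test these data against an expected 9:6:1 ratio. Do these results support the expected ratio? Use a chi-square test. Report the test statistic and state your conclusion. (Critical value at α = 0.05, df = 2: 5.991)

2.052; consistent

The 9:6:1 ratio has 16 parts, so with N = 1981 the expected counts are:
  red: 1981 × 9/16 = 1114.3125
  sandy: 1981 × 6/16 = 742.875
  white: 1981 × 1/16 = 123.8125
χ² = Σ (O − E)² / E
  red: (1145 − 1114.3125)² / 1114.3125 = 0.8451
  sandy: (713 − 742.875)² / 742.875 = 1.2014
  white: (123 − 123.8125)² / 123.8125 = 0.0053
χ² = 0.8451 + 1.2014 + 0.0053 = 2.0518 ≈ 2.052
Degrees of freedom = 3 − 1 = 2; critical value at α = 0.05 is 5.991.
Since 2.052 < 5.991, we fail to reject the null hypothesis — the data are consistent with the 9:6:1 ratio.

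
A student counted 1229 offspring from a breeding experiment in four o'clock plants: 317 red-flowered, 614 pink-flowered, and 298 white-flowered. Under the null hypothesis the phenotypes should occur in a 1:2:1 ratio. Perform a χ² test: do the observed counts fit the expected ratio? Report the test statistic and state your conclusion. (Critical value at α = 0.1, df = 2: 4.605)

0.588; consistent

Total ratio parts = 4. Expected numbers out of 1229:
  red-flowered: 1229 × 1/4 = 307.25
  pink-flowered: 1229 × 2/4 = 614.5
  white-flowered: 1229 × 1/4 = 307.25
χ² = Σ (O − E)² / E
  red-flowered: (317 − 307.25)² / 307.25 = 0.3094
  pink-flowered: (614 − 614.5)² / 614.5 = 0.0004
  white-flowered: (298 − 307.25)² / 307.25 = 0.2785
χ² = 0.3094 + 0.0004 + 0.2785 = 0.5883 ≈ 0.588
Degrees of freedom = 3 − 1 = 2; critical value at α = 0.1 is 4.605.
Since 0.588 < 4.605, we fail to reject the null hypothesis — the data are consistent with the 1:2:1 ratio.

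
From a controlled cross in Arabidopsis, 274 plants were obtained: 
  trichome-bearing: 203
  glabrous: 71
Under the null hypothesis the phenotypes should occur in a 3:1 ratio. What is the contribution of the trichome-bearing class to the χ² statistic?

0.030

Total ratio parts = 4. Expected numbers out of 274:
  trichome-bearing: 274 × 3/4 = 205.5
  glabrous: 274 × 1/4 = 68.5
Contribution of trichome-bearing: (203 − 205.5)² / 205.5 = 0.0304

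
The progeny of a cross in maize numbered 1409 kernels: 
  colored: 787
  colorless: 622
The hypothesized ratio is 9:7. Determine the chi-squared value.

The 9:7 ratio has 16 parts, so with N = 1409 the expected counts are:
  colored: 1409 × 9/16 = 792.5625
  colorless: 1409 × 7/16 = 616.4375
χ² = Σ (O − E)² / E
  colored: (787 − 792.5625)² / 792.5625 = 0.0390
  colorless: (622 − 616.4375)² / 616.4375 = 0.0502
χ² = 0.0390 + 0.0502 = 0.0892 ≈ 0.089

0.089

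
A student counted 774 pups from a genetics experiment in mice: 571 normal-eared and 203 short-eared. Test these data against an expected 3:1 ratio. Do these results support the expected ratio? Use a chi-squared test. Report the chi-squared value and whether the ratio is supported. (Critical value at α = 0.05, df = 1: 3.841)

Total ratio parts = 4. Expected numbers out of 774:
  normal-eared: 774 × 3/4 = 580.5
  short-eared: 774 × 1/4 = 193.5
χ² = Σ (O − E)² / E
  normal-eared: (571 − 580.5)² / 580.5 = 0.1555
  short-eared: (203 − 193.5)² / 193.5 = 0.4664
χ² = 0.1555 + 0.4664 = 0.6219 ≈ 0.622
Degrees of freedom = 2 − 1 = 1; critical value at α = 0.05 is 3.841.
Since 0.622 < 3.841, we fail to reject the null hypothesis — the data are consistent with the 3:1 ratio.

0.622; consistent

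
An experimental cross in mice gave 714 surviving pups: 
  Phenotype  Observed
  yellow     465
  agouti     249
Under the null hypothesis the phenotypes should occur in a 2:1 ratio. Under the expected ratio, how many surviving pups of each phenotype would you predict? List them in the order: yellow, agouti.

Expected counts for N = 714 under a 2:1 ratio (total parts = 3):
  yellow: 714 × 2/3 = 476
  agouti: 714 × 1/3 = 238

476, 238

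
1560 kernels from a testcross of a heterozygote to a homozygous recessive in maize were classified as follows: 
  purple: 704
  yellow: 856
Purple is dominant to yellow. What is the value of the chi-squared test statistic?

14.810

A testcross of a heterozygote (Aa × aa) gives a 1:1 phenotypic ratio.
Expected counts for N = 1560 under a 1:1 ratio (total parts = 2):
  purple: 1560 × 1/2 = 780
  yellow: 1560 × 1/2 = 780
χ² = Σ (O − E)² / E
  purple: (704 − 780)² / 780 = 7.4051
  yellow: (856 − 780)² / 780 = 7.4051
χ² = 7.4051 + 7.4051 = 14.8102 ≈ 14.810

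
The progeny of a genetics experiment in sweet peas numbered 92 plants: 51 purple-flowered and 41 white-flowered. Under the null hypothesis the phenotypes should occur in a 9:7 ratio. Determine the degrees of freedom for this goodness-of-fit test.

1

A goodness-of-fit test with 2 phenotype classes has df = 2 − 1 = 1.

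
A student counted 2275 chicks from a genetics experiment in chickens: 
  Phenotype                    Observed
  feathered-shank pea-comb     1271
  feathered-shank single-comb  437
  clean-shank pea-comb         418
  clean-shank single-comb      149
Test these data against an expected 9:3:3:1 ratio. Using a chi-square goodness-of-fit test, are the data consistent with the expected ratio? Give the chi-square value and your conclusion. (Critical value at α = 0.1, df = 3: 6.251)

0.813; consistent

The 9:3:3:1 ratio has 16 parts, so with N = 2275 the expected counts are:
  feathered-shank pea-comb: 2275 × 9/16 = 1279.6875
  feathered-shank single-comb: 2275 × 3/16 = 426.5625
  clean-shank pea-comb: 2275 × 3/16 = 426.5625
  clean-shank single-comb: 2275 × 1/16 = 142.1875
χ² = Σ (O − E)² / E
  feathered-shank pea-comb: (1271 − 1279.6875)² / 1279.6875 = 0.0590
  feathered-shank single-comb: (437 − 426.5625)² / 426.5625 = 0.2554
  clean-shank pea-comb: (418 − 426.5625)² / 426.5625 = 0.1719
  clean-shank single-comb: (149 − 142.1875)² / 142.1875 = 0.3264
χ² = 0.0590 + 0.2554 + 0.1719 + 0.3264 = 0.8127 ≈ 0.813
Degrees of freedom = 4 − 1 = 3; critical value at α = 0.1 is 6.251.
Since 0.813 < 6.251, we fail to reject the null hypothesis — the data are consistent with the 9:3:3:1 ratio.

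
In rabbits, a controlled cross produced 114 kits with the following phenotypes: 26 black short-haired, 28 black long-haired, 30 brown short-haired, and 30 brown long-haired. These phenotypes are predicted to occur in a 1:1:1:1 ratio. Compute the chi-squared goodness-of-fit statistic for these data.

0.386

Under the 1:1:1:1 hypothesis (Σ ratio = 4, N = 114):
  black short-haired: 114 × 1/4 = 28.5
  black long-haired: 114 × 1/4 = 28.5
  brown short-haired: 114 × 1/4 = 28.5
  brown long-haired: 114 × 1/4 = 28.5
χ² = Σ (O − E)² / E
  black short-haired: (26 − 28.5)² / 28.5 = 0.2193
  black long-haired: (28 − 28.5)² / 28.5 = 0.0088
  brown short-haired: (30 − 28.5)² / 28.5 = 0.0789
  brown long-haired: (30 − 28.5)² / 28.5 = 0.0789
χ² = 0.2193 + 0.0088 + 0.0789 + 0.0789 = 0.3859 ≈ 0.386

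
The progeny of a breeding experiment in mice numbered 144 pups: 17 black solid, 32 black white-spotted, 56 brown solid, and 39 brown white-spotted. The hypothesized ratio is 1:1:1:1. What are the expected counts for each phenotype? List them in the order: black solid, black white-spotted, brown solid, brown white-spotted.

Expected counts for N = 144 under a 1:1:1:1 ratio (total parts = 4):
  black solid: 144 × 1/4 = 36
  black white-spotted: 144 × 1/4 = 36
  brown solid: 144 × 1/4 = 36
  brown white-spotted: 144 × 1/4 = 36

36, 36, 36, 36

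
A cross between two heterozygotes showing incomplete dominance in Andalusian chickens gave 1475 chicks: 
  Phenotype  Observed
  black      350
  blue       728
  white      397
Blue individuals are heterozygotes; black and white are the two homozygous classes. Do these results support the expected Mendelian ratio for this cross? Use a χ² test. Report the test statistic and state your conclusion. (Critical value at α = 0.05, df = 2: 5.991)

With incomplete dominance, a heterozygote × heterozygote cross gives a 1:2:1 phenotypic ratio.
Total ratio parts = 4. Expected numbers out of 1475:
  black: 1475 × 1/4 = 368.75
  blue: 1475 × 2/4 = 737.5
  white: 1475 × 1/4 = 368.75
χ² = Σ (O − E)² / E
  black: (350 − 368.75)² / 368.75 = 0.9534
  blue: (728 − 737.5)² / 737.5 = 0.1224
  white: (397 − 368.75)² / 368.75 = 2.1642
χ² = 0.9534 + 0.1224 + 2.1642 = 3.240
Degrees of freedom = 3 − 1 = 2; critical value at α = 0.05 is 5.991.
Since 3.240 < 5.991, we fail to reject the null hypothesis — the data are consistent with the 1:2:1 ratio.

3.240; consistent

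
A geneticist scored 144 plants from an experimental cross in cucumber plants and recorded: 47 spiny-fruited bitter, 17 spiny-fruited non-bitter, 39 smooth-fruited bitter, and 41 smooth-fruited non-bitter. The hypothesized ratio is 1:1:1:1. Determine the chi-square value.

14.333

The 1:1:1:1 ratio has 4 parts, so with N = 144 the expected counts are:
  spiny-fruited bitter: 144 × 1/4 = 36
  spiny-fruited non-bitter: 144 × 1/4 = 36
  smooth-fruited bitter: 144 × 1/4 = 36
  smooth-fruited non-bitter: 144 × 1/4 = 36
χ² = Σ (O − E)² / E
  spiny-fruited bitter: (47 − 36)² / 36 = 3.3611
  spiny-fruited non-bitter: (17 − 36)² / 36 = 10.0278
  smooth-fruited bitter: (39 − 36)² / 36 = 0.2500
  smooth-fruited non-bitter: (41 − 36)² / 36 = 0.6944
χ² = 3.3611 + 10.0278 + 0.2500 + 0.6944 = 14.3333 ≈ 14.333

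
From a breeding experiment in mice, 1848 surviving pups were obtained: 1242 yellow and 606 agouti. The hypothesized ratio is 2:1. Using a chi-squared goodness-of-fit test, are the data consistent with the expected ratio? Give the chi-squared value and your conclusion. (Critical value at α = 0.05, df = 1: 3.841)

Expected counts for N = 1848 under a 2:1 ratio (total parts = 3):
  yellow: 1848 × 2/3 = 1232
  agouti: 1848 × 1/3 = 616
χ² = Σ (O − E)² / E
  yellow: (1242 − 1232)² / 1232 = 0.0812
  agouti: (606 − 616)² / 616 = 0.1623
χ² = 0.0812 + 0.1623 = 0.2435 ≈ 0.244
Degrees of freedom = 2 − 1 = 1; critical value at α = 0.05 is 3.841.
Since 0.244 < 3.841, we fail to reject the null hypothesis — the data are consistent with the 2:1 ratio.

0.244; consistent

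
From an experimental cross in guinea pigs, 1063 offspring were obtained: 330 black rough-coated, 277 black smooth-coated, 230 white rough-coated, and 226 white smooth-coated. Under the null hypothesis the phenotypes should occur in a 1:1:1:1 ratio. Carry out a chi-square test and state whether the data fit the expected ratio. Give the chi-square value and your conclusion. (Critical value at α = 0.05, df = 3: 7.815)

The 1:1:1:1 ratio has 4 parts, so with N = 1063 the expected counts are:
  black rough-coated: 1063 × 1/4 = 265.75
  black smooth-coated: 1063 × 1/4 = 265.75
  white rough-coated: 1063 × 1/4 = 265.75
  white smooth-coated: 1063 × 1/4 = 265.75
χ² = Σ (O − E)² / E
  black rough-coated: (330 − 265.75)² / 265.75 = 15.5336
  black smooth-coated: (277 − 265.75)² / 265.75 = 0.4762
  white rough-coated: (230 − 265.75)² / 265.75 = 4.8093
  white smooth-coated: (226 − 265.75)² / 265.75 = 5.9457
χ² = 15.5336 + 0.4762 + 4.8093 + 5.9457 = 26.7648 ≈ 26.765
Degrees of freedom = 4 − 1 = 3; critical value at α = 0.05 is 7.815.
Since 26.765 > 7.815, we reject the null hypothesis — the data do not fit the 1:1:1:1 ratio.

26.765; not consistent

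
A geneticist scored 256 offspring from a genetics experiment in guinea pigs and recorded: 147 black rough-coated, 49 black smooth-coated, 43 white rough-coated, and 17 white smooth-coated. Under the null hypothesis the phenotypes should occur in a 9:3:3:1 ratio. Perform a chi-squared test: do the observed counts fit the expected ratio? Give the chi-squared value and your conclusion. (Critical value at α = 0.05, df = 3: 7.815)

0.667; consistent

Under the 9:3:3:1 hypothesis (Σ ratio = 16, N = 256):
  black rough-coated: 256 × 9/16 = 144
  black smooth-coated: 256 × 3/16 = 48
  white rough-coated: 256 × 3/16 = 48
  white smooth-coated: 256 × 1/16 = 16
χ² = Σ (O − E)² / E
  black rough-coated: (147 − 144)² / 144 = 0.0625
  black smooth-coated: (49 − 48)² / 48 = 0.0208
  white rough-coated: (43 − 48)² / 48 = 0.5208
  white smooth-coated: (17 − 16)² / 16 = 0.0625
χ² = 0.0625 + 0.0208 + 0.5208 + 0.0625 = 0.6666 ≈ 0.667
Degrees of freedom = 4 − 1 = 3; critical value at α = 0.05 is 7.815.
Since 0.667 < 7.815, we fail to reject the null hypothesis — the data are consistent with the 9:3:3:1 ratio.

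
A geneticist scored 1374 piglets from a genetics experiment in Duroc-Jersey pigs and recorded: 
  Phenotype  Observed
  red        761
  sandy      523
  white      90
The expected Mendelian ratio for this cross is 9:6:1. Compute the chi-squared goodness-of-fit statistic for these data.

Expected counts for N = 1374 under a 9:6:1 ratio (total parts = 16):
  red: 1374 × 9/16 = 772.875
  sandy: 1374 × 6/16 = 515.25
  white: 1374 × 1/16 = 85.875
χ² = Σ (O − E)² / E
  red: (761 − 772.875)² / 772.875 = 0.1825
  sandy: (523 − 515.25)² / 515.25 = 0.1166
  white: (90 − 85.875)² / 85.875 = 0.1981
χ² = 0.1825 + 0.1166 + 0.1981 = 0.4972 ≈ 0.497

0.497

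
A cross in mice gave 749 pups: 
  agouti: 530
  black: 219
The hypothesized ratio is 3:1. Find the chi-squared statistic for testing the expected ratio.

7.178

Expected counts for N = 749 under a 3:1 ratio (total parts = 4):
  agouti: 749 × 3/4 = 561.75
  black: 749 × 1/4 = 187.25
χ² = Σ (O − E)² / E
  agouti: (530 − 561.75)² / 561.75 = 1.7945
  black: (219 − 187.25)² / 187.25 = 5.3835
χ² = 1.7945 + 5.3835 = 7.178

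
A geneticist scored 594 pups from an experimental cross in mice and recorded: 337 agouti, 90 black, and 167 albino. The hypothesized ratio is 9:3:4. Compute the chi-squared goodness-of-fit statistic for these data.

6.432

Expected counts for N = 594 under a 9:3:4 ratio (total parts = 16):
  agouti: 594 × 9/16 = 334.125
  black: 594 × 3/16 = 111.375
  albino: 594 × 4/16 = 148.5
χ² = Σ (O − E)² / E
  agouti: (337 − 334.125)² / 334.125 = 0.0247
  black: (90 − 111.375)² / 111.375 = 4.1023
  albino: (167 − 148.5)² / 148.5 = 2.3047
χ² = 0.0247 + 4.1023 + 2.3047 = 6.4317 ≈ 6.432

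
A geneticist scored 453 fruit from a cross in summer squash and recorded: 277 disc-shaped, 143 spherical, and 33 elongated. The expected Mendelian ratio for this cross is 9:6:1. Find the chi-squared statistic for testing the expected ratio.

Total ratio parts = 16. Expected numbers out of 453:
  disc-shaped: 453 × 9/16 = 254.8125
  spherical: 453 × 6/16 = 169.875
  elongated: 453 × 1/16 = 28.3125
χ² = Σ (O − E)² / E
  disc-shaped: (277 − 254.8125)² / 254.8125 = 1.9320
  spherical: (143 − 169.875)² / 169.875 = 4.2517
  elongated: (33 − 28.3125)² / 28.3125 = 0.7761
χ² = 1.9320 + 4.2517 + 0.7761 = 6.9598 ≈ 6.960

6.960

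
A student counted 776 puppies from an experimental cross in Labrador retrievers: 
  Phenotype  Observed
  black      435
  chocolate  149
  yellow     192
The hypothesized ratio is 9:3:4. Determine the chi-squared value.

0.110

Total ratio parts = 16. Expected numbers out of 776:
  black: 776 × 9/16 = 436.5
  chocolate: 776 × 3/16 = 145.5
  yellow: 776 × 4/16 = 194
χ² = Σ (O − E)² / E
  black: (435 − 436.5)² / 436.5 = 0.0052
  chocolate: (149 − 145.5)² / 145.5 = 0.0842
  yellow: (192 − 194)² / 194 = 0.0206
χ² = 0.0052 + 0.0842 + 0.0206 = 0.110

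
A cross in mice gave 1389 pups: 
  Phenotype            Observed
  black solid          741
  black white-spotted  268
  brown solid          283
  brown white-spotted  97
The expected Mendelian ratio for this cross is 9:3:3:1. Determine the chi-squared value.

The 9:3:3:1 ratio has 16 parts, so with N = 1389 the expected counts are:
  black solid: 1389 × 9/16 = 781.3125
  black white-spotted: 1389 × 3/16 = 260.4375
  brown solid: 1389 × 3/16 = 260.4375
  brown white-spotted: 1389 × 1/16 = 86.8125
χ² = Σ (O − E)² / E
  black solid: (741 − 781.3125)² / 781.3125 = 2.0800
  black white-spotted: (268 − 260.4375)² / 260.4375 = 0.2196
  brown solid: (283 − 260.4375)² / 260.4375 = 1.9547
  brown white-spotted: (97 − 86.8125)² / 86.8125 = 1.1955
χ² = 2.0800 + 0.2196 + 1.9547 + 1.1955 = 5.4498 ≈ 5.450

5.450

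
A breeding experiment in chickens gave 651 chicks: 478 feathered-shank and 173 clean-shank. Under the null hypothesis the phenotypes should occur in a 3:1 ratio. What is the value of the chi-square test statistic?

The 3:1 ratio has 4 parts, so with N = 651 the expected counts are:
  feathered-shank: 651 × 3/4 = 488.25
  clean-shank: 651 × 1/4 = 162.75
χ² = Σ (O − E)² / E
  feathered-shank: (478 − 488.25)² / 488.25 = 0.2152
  clean-shank: (173 − 162.75)² / 162.75 = 0.6455
χ² = 0.2152 + 0.6455 = 0.8607 ≈ 0.861

0.861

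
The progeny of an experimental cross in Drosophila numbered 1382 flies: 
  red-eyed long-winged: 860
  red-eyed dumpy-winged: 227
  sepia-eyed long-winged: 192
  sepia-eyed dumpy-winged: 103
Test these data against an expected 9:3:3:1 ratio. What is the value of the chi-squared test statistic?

The 9:3:3:1 ratio has 16 parts, so with N = 1382 the expected counts are:
  red-eyed long-winged: 1382 × 9/16 = 777.375
  red-eyed dumpy-winged: 1382 × 3/16 = 259.125
  sepia-eyed long-winged: 1382 × 3/16 = 259.125
  sepia-eyed dumpy-winged: 1382 × 1/16 = 86.375
χ² = Σ (O − E)² / E
  red-eyed long-winged: (860 − 777.375)² / 777.375 = 8.7820
  red-eyed dumpy-winged: (227 − 259.125)² / 259.125 = 3.9827
  sepia-eyed long-winged: (192 − 259.125)² / 259.125 = 17.3884
  sepia-eyed dumpy-winged: (103 − 86.375)² / 86.375 = 3.1999
χ² = 8.7820 + 3.9827 + 17.3884 + 3.1999 = 33.353

33.353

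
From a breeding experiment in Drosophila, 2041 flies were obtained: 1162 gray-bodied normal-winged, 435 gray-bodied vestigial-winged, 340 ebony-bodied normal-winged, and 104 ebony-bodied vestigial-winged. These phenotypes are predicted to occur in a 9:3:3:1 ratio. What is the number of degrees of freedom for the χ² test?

A goodness-of-fit test with 4 phenotype classes has df = 4 − 1 = 3.

3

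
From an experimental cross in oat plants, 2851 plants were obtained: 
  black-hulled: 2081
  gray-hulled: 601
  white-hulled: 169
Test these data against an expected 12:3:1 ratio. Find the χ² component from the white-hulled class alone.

0.474

Total ratio parts = 16. Expected numbers out of 2851:
  black-hulled: 2851 × 12/16 = 2138.25
  gray-hulled: 2851 × 3/16 = 534.5625
  white-hulled: 2851 × 1/16 = 178.1875
Contribution of white-hulled: (169 − 178.1875)² / 178.1875 = 0.4737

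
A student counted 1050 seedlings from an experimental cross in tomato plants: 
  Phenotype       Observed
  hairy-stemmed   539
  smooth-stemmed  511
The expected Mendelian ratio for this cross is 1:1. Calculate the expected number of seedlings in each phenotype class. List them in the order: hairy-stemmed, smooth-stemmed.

Expected counts for N = 1050 under a 1:1 ratio (total parts = 2):
  hairy-stemmed: 1050 × 1/2 = 525
  smooth-stemmed: 1050 × 1/2 = 525

525, 525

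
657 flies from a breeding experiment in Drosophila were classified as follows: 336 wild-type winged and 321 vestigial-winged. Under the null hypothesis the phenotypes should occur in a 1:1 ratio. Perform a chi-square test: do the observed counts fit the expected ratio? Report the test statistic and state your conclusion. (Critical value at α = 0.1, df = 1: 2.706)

0.342; consistent

Expected counts for N = 657 under a 1:1 ratio (total parts = 2):
  wild-type winged: 657 × 1/2 = 328.5
  vestigial-winged: 657 × 1/2 = 328.5
χ² = Σ (O − E)² / E
  wild-type winged: (336 − 328.5)² / 328.5 = 0.1712
  vestigial-winged: (321 − 328.5)² / 328.5 = 0.1712
χ² = 0.1712 + 0.1712 = 0.3424 ≈ 0.342
Degrees of freedom = 2 − 1 = 1; critical value at α = 0.1 is 2.706.
Since 0.342 < 2.706, we fail to reject the null hypothesis — the data are consistent with the 1:1 ratio.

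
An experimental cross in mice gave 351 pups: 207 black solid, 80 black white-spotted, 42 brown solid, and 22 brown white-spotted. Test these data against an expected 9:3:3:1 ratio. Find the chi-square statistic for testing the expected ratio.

12.138

Under the 9:3:3:1 hypothesis (Σ ratio = 16, N = 351):
  black solid: 351 × 9/16 = 197.4375
  black white-spotted: 351 × 3/16 = 65.8125
  brown solid: 351 × 3/16 = 65.8125
  brown white-spotted: 351 × 1/16 = 21.9375
χ² = Σ (O − E)² / E
  black solid: (207 − 197.4375)² / 197.4375 = 0.4631
  black white-spotted: (80 − 65.8125)² / 65.8125 = 3.0585
  brown solid: (42 − 65.8125)² / 65.8125 = 8.6159
  brown white-spotted: (22 − 21.9375)² / 21.9375 = 0.0002
χ² = 0.4631 + 3.0585 + 8.6159 + 0.0002 = 12.1377 ≈ 12.138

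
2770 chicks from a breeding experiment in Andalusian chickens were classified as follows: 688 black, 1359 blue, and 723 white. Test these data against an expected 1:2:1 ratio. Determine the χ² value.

Under the 1:2:1 hypothesis (Σ ratio = 4, N = 2770):
  black: 2770 × 1/4 = 692.5
  blue: 2770 × 2/4 = 1385
  white: 2770 × 1/4 = 692.5
χ² = Σ (O − E)² / E
  black: (688 − 692.5)² / 692.5 = 0.0292
  blue: (1359 − 1385)² / 1385 = 0.4881
  white: (723 − 692.5)² / 692.5 = 1.3433
χ² = 0.0292 + 0.4881 + 1.3433 = 1.8606 ≈ 1.861

1.861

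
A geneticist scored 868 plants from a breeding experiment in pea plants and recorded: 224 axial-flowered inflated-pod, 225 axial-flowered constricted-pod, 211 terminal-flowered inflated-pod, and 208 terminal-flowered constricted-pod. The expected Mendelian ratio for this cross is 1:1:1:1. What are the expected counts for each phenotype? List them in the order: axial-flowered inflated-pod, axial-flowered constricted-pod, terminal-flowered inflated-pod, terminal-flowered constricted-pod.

The 1:1:1:1 ratio has 4 parts, so with N = 868 the expected counts are:
  axial-flowered inflated-pod: 868 × 1/4 = 217
  axial-flowered constricted-pod: 868 × 1/4 = 217
  terminal-flowered inflated-pod: 868 × 1/4 = 217
  terminal-flowered constricted-pod: 868 × 1/4 = 217

217, 217, 217, 217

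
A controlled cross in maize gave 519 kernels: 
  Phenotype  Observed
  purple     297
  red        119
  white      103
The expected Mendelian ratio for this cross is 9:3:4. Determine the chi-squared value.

Expected counts for N = 519 under a 9:3:4 ratio (total parts = 16):
  purple: 519 × 9/16 = 291.9375
  red: 519 × 3/16 = 97.3125
  white: 519 × 4/16 = 129.75
χ² = Σ (O − E)² / E
  purple: (297 − 291.9375)² / 291.9375 = 0.0878
  red: (119 − 97.3125)² / 97.3125 = 4.8334
  white: (103 − 129.75)² / 129.75 = 5.5149
χ² = 0.0878 + 4.8334 + 5.5149 = 10.4361 ≈ 10.436

10.436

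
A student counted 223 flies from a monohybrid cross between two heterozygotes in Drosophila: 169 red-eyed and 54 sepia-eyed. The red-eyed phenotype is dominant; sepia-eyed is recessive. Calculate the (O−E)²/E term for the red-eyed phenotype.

For a monohybrid cross between heterozygotes with complete dominance, the expected phenotypic ratio is 3:1.
Total ratio parts = 4. Expected numbers out of 223:
  red-eyed: 223 × 3/4 = 167.25
  sepia-eyed: 223 × 1/4 = 55.75
Contribution of red-eyed: (169 − 167.25)² / 167.25 = 0.0183

0.018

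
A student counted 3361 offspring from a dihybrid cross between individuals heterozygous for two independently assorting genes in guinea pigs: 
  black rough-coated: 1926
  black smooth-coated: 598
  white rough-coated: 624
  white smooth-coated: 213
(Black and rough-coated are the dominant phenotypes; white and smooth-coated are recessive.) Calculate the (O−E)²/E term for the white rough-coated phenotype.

A dihybrid F₂ with independent assortment and complete dominance at both loci gives a 9:3:3:1 phenotypic ratio.
Expected counts for N = 3361 under a 9:3:3:1 ratio (total parts = 16):
  black rough-coated: 3361 × 9/16 = 1890.5625
  black smooth-coated: 3361 × 3/16 = 630.1875
  white rough-coated: 3361 × 3/16 = 630.1875
  white smooth-coated: 3361 × 1/16 = 210.0625
Contribution of white rough-coated: (624 − 630.1875)² / 630.1875 = 0.0608

0.061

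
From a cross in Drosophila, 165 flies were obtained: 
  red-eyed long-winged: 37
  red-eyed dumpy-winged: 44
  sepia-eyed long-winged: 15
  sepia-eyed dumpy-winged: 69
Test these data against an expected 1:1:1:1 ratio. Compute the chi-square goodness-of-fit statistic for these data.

Total ratio parts = 4. Expected numbers out of 165:
  red-eyed long-winged: 165 × 1/4 = 41.25
  red-eyed dumpy-winged: 165 × 1/4 = 41.25
  sepia-eyed long-winged: 165 × 1/4 = 41.25
  sepia-eyed dumpy-winged: 165 × 1/4 = 41.25
χ² = Σ (O − E)² / E
  red-eyed long-winged: (37 − 41.25)² / 41.25 = 0.4379
  red-eyed dumpy-winged: (44 − 41.25)² / 41.25 = 0.1833
  sepia-eyed long-winged: (15 − 41.25)² / 41.25 = 16.7045
  sepia-eyed dumpy-winged: (69 − 41.25)² / 41.25 = 18.6682
χ² = 0.4379 + 0.1833 + 16.7045 + 18.6682 = 35.9939 ≈ 35.994

35.994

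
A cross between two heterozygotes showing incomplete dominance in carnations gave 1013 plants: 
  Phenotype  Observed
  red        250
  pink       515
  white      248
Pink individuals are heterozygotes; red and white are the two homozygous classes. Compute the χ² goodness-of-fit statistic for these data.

0.293

With incomplete dominance, a heterozygote × heterozygote cross gives a 1:2:1 phenotypic ratio.
Under the 1:2:1 hypothesis (Σ ratio = 4, N = 1013):
  red: 1013 × 1/4 = 253.25
  pink: 1013 × 2/4 = 506.5
  white: 1013 × 1/4 = 253.25
χ² = Σ (O − E)² / E
  red: (250 − 253.25)² / 253.25 = 0.0417
  pink: (515 − 506.5)² / 506.5 = 0.1426
  white: (248 − 253.25)² / 253.25 = 0.1088
χ² = 0.0417 + 0.1426 + 0.1088 = 0.2931 ≈ 0.293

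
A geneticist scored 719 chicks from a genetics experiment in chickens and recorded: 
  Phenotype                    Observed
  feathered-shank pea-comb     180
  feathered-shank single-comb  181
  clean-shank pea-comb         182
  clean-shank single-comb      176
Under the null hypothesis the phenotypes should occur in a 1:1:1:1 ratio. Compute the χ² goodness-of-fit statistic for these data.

0.115

Total ratio parts = 4. Expected numbers out of 719:
  feathered-shank pea-comb: 719 × 1/4 = 179.75
  feathered-shank single-comb: 719 × 1/4 = 179.75
  clean-shank pea-comb: 719 × 1/4 = 179.75
  clean-shank single-comb: 719 × 1/4 = 179.75
χ² = Σ (O − E)² / E
  feathered-shank pea-comb: (180 − 179.75)² / 179.75 = 0.0003
  feathered-shank single-comb: (181 − 179.75)² / 179.75 = 0.0087
  clean-shank pea-comb: (182 − 179.75)² / 179.75 = 0.0282
  clean-shank single-comb: (176 − 179.75)² / 179.75 = 0.0782
χ² = 0.0003 + 0.0087 + 0.0282 + 0.0782 = 0.1154 ≈ 0.115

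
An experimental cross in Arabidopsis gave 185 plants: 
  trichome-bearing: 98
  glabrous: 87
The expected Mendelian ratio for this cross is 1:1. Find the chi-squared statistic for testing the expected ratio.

Expected counts for N = 185 under a 1:1 ratio (total parts = 2):
  trichome-bearing: 185 × 1/2 = 92.5
  glabrous: 185 × 1/2 = 92.5
χ² = Σ (O − E)² / E
  trichome-bearing: (98 − 92.5)² / 92.5 = 0.3270
  glabrous: (87 − 92.5)² / 92.5 = 0.3270
χ² = 0.3270 + 0.3270 = 0.654

0.654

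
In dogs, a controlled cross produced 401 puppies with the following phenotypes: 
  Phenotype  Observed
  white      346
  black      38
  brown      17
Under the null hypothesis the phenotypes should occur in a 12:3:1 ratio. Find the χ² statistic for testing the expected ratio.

27.795

Total ratio parts = 16. Expected numbers out of 401:
  white: 401 × 12/16 = 300.75
  black: 401 × 3/16 = 75.1875
  brown: 401 × 1/16 = 25.0625
χ² = Σ (O − E)² / E
  white: (346 − 300.75)² / 300.75 = 6.8082
  black: (38 − 75.1875)² / 75.1875 = 18.3928
  brown: (17 − 25.0625)² / 25.0625 = 2.5937
χ² = 6.8082 + 18.3928 + 2.5937 = 27.7947 ≈ 27.795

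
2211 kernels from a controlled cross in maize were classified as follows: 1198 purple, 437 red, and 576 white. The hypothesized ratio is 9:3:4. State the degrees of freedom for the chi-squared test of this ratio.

A goodness-of-fit test with 3 phenotype classes has df = 3 − 1 = 2.

2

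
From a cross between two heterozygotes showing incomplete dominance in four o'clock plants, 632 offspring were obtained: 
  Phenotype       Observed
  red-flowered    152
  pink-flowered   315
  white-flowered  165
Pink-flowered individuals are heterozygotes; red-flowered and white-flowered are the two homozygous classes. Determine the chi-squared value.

0.541

With incomplete dominance, a heterozygote × heterozygote cross gives a 1:2:1 phenotypic ratio.
Total ratio parts = 4. Expected numbers out of 632:
  red-flowered: 632 × 1/4 = 158
  pink-flowered: 632 × 2/4 = 316
  white-flowered: 632 × 1/4 = 158
χ² = Σ (O − E)² / E
  red-flowered: (152 − 158)² / 158 = 0.2278
  pink-flowered: (315 − 316)² / 316 = 0.0032
  white-flowered: (165 − 158)² / 158 = 0.3101
χ² = 0.2278 + 0.0032 + 0.3101 = 0.5411 ≈ 0.541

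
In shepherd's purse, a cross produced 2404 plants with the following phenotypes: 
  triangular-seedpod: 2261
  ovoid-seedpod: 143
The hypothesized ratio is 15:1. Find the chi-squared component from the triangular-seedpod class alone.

Expected counts for N = 2404 under a 15:1 ratio (total parts = 16):
  triangular-seedpod: 2404 × 15/16 = 2253.75
  ovoid-seedpod: 2404 × 1/16 = 150.25
Contribution of triangular-seedpod: (2261 − 2253.75)² / 2253.75 = 0.0233

0.023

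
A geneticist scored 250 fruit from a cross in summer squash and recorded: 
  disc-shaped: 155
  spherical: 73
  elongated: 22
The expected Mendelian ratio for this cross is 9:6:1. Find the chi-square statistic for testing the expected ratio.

8.663

Total ratio parts = 16. Expected numbers out of 250:
  disc-shaped: 250 × 9/16 = 140.625
  spherical: 250 × 6/16 = 93.75
  elongated: 250 × 1/16 = 15.625
χ² = Σ (O − E)² / E
  disc-shaped: (155 − 140.625)² / 140.625 = 1.4694
  spherical: (73 − 93.75)² / 93.75 = 4.5927
  elongated: (22 − 15.625)² / 15.625 = 2.6010
χ² = 1.4694 + 4.5927 + 2.6010 = 8.6631 ≈ 8.663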